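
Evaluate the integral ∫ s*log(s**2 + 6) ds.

Let u = s**2 + 6, so du = (2*s) ds.
The integral becomes (1/2)·∫ log(u) du; integrate by parts with u′=log(u), dv′=du.

s**2*log(s**2 + 6)/2 - s**2/2 + 3*log(s**2 + 6) + C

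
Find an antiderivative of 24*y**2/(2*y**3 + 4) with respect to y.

4*log(2*y**3 + 4) + C

Let u = 2*y**3 + 4, so du = (6*y**2) dy.
Rewriting, the integral becomes 4·∫ 1/u du = 4·log(u).
Substituting back, u = 2*y**3 + 4.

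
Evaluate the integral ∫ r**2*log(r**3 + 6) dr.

Let u = r**3 + 6, so du = (3*r**2) dr.
The integral becomes (1/3)·∫ log(u) du; integrate by parts with u′=log(u), dv′=du.

r**3*log(r**3 + 6)/3 - r**3/3 + 2*log(r**3 + 6) + C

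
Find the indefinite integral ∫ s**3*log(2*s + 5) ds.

s**4*log(2*s + 5)/4 - s**4/16 + 5*s**3/24 - 25*s**2/32 + 125*s/32 - 625*log(2*s + 5)/64 + C

Use integration by parts with u = log(2*s + 5), dv = s**3 ds.
Then du = 2/(2*s + 5) ds and v = s**4/4.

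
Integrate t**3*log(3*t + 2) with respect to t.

Use integration by parts with u = log(3*t + 2), dv = t**3 dt.
Then du = 3/(3*t + 2) dt and v = t**4/4.

t**4*log(3*t + 2)/4 - t**4/16 + t**3/18 - t**2/18 + 2*t/27 - 4*log(3*t + 2)/81 + C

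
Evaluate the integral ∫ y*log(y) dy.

y**2*log(y)/2 - y**2/4 + C

Use integration by parts with u = log(y), dv = y dy.
Then du = 1/y dy and v = y**2/2.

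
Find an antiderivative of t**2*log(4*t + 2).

Use integration by parts with u = log(4*t + 2), dv = t**2 dt.
Then du = 4/(4*t + 2) dt and v = t**3/3.

t**3*log(4*t + 2)/3 - t**3/9 + t**2/12 - t/12 + log(2*t + 1)/24 + C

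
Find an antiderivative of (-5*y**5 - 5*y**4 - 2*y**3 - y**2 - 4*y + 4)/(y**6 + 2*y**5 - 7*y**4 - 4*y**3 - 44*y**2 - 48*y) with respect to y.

Factor the denominator: y*(y - 3)*(y + 1)*(y + 4)*(y**2 + 4).
Partial-fraction decomposition: -(75*y - 22)/(65*(y**2 + 4)) - 331/(140*(y + 4)) + 3/(20*(y + 1)) - 1691/(1092*(y - 3)) - 1/(12*y).
Integrate each term; A/(y−a) gives A·log|y−a|; the (By+D)/(y²+p²) term gives a log and an atan.

-log(y)/12 - 1691*log(y - 3)/1092 + 3*log(y + 1)/20 - 331*log(y + 4)/140 - 15*log(y**2 + 4)/26 + 11*atan(y/2)/65 + C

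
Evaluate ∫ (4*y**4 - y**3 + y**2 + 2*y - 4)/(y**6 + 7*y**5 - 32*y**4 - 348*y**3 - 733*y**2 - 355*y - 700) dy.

233*log(y - 7)/1980 - 1092*log(y + 4)/187 + 34837*log(y + 5)/6084 - 59*log(y**2 + 1)/28730 - 21*atan(y)/28730 - 659/(78*y + 390) + C

Factor the denominator: (y - 7)*(y + 4)*(y + 5)**2*(y**2 + 1).
Partial-fraction decomposition: -(118*y + 21)/(28730*(y**2 + 1)) + 34837/(6084*(y + 5)) + 659/(78*(y + 5)**2) - 1092/(187*(y + 4)) + 233/(1980*(y - 7)).
Integrate each term; A/(y−a) gives A·log|y−a|; the (By+D)/(y²+p²) term gives a log and an atan.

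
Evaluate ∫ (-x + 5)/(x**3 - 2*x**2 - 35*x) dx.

Factor the denominator: x*(x - 7)*(x + 5).
Partial-fraction decomposition: 1/(6*(x + 5)) - 1/(42*(x - 7)) - 1/(7*x).
Integrate each term: A/(x−a) contributes A·log|x−a|.

-log(x)/7 - log(x - 7)/42 + log(x + 5)/6 + C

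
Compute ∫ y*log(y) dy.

Use integration by parts with u = log(y), dv = y dy.
Then du = 1/y dy and v = y**2/2.

y**2*log(y)/2 - y**2/4 + C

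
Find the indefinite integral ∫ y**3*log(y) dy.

y**4*log(y)/4 - y**4/16 + C

Use integration by parts with u = log(y), dv = y**3 dy.
Then du = 1/y dy and v = y**4/4.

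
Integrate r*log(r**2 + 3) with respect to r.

Let u = r**2 + 3, so du = (2*r) dr.
The integral becomes (1/2)·∫ log(u) du; integrate by parts with u′=log(u), dv′=du.

r**2*log(r**2 + 3)/2 - r**2/2 + 3*log(r**2 + 3)/2 + C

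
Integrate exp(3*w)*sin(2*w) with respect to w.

Let I denote the integral. Integrate by parts with u = sin(2*w), dv = exp(3*w) dw, so v = exp(3*w)/3: I = exp(3*w)*sin(2*w)/3 − (2/3)·∫ exp(3*w)*cos(2*w) dw.
Apply parts again with u = cos(2*w), dv = exp(3*w) dw: ∫ exp(3*w)*cos(2*w) dw = exp(3*w)*cos(2*w)/3 + (2/3)·I. Substituting back brings back I: I = exp(3*w)*sin(2*w)/3 - 2*exp(3*w)*cos(2*w)/9 − (4/9)·I.
Solving for I: (1 + 4/9)·I equals the remaining terms, so I = (9/13)·(exp(3*w)*sin(2*w)/3 - 2*exp(3*w)*cos(2*w)/9).

3*exp(3*w)*sin(2*w)/13 - 2*exp(3*w)*cos(2*w)/13 + C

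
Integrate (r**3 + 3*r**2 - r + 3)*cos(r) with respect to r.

r**3*sin(r) + 3*r**2*sin(r) + 3*r**2*cos(r) - 7*r*sin(r) + 6*r*cos(r) - 3*sin(r) - 7*cos(r) + C

Use integration by parts with u = r**3 + 3*r**2 - r + 3, dv = cos(r) dr, so v = sin(r).
Apply parts 3 times (tabular method): alternate signs, differentiate u down to 0, integrate dv up.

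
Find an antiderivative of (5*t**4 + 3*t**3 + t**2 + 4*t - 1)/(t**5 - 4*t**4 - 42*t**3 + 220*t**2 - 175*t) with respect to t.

Factor the denominator: t*(t - 5)**2*(t - 1)*(t + 7).
Partial-fraction decomposition: 2749/(2016*(t + 7)) + 3/(32*(t - 1)) + 12733/(3600*(t - 5)) + 443/(30*(t - 5)**2) + 1/(175*t).
Integrate each term; A/(t−a) gives A·log|t−a|; A/(t−a)² gives −A/(t−a).

log(t)/175 + 12733*log(t - 5)/3600 + 3*log(t - 1)/32 + 2749*log(t + 7)/2016 - 443/(30*t - 150) + C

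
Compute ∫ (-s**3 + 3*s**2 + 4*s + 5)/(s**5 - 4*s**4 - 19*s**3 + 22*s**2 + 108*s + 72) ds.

Factor the denominator: (s - 6)*(s - 3)*(s + 1)*(s + 2)**2.
Partial-fraction decomposition: -101/(1600*(s + 2)) - 17/(40*(s + 2)**2) + 5/(28*(s + 1)) - 17/(300*(s - 3)) - 79/(1344*(s - 6)).
Integrate each term; A/(s−a) gives A·log|s−a|; A/(s−a)² gives −A/(s−a).

-79*log(s - 6)/1344 - 17*log(s - 3)/300 + 5*log(s + 1)/28 - 101*log(s + 2)/1600 + 17/(40*s + 80) + C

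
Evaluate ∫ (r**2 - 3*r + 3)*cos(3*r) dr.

Use integration by parts with u = r**2 - 3*r + 3, dv = cos(3*r) dr, so v = sin(3*r)/3.
Apply parts 2 times (tabular method): alternate signs, differentiate u down to 0, integrate dv up.

r**2*sin(3*r)/3 - r*sin(3*r) + 2*r*cos(3*r)/9 + 25*sin(3*r)/27 - cos(3*r)/3 + C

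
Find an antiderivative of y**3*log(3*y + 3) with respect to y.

y**4*log(3*y + 3)/4 - y**4/16 + y**3/12 - y**2/8 + y/4 - log(y + 1)/4 + C

Use integration by parts with u = log(3*y + 3), dv = y**3 dy.
Then du = 3/(3*y + 3) dy and v = y**4/4.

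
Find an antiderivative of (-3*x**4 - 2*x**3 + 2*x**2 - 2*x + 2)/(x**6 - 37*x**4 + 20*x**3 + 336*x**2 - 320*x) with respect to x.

-log(x)/160 - 1645*log(x - 4)/10368 - log(x - 1)/90 - 299*log(x + 4)/640 + 521*log(x + 5)/810 + 145/(144*x - 576) + C

Factor the denominator: x*(x - 4)**2*(x - 1)*(x + 4)*(x + 5).
Partial-fraction decomposition: 521/(810*(x + 5)) - 299/(640*(x + 4)) - 1/(90*(x - 1)) - 1645/(10368*(x - 4)) - 145/(144*(x - 4)**2) - 1/(160*x).
Integrate each term; A/(x−a) gives A·log|x−a|; A/(x−a)² gives −A/(x−a).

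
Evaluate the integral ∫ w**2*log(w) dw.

Use integration by parts with u = log(w), dv = w**2 dw.
Then du = 1/w dw and v = w**3/3.

w**3*log(w)/3 - w**3/9 + C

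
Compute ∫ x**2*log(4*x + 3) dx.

x**3*log(4*x + 3)/3 - x**3/9 + x**2/8 - 3*x/16 + 9*log(4*x + 3)/64 + C

Use integration by parts with u = log(4*x + 3), dv = x**2 dx.
Then du = 4/(4*x + 3) dx and v = x**3/3.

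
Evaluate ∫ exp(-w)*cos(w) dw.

Let I denote the integral. Integrate by parts with u = cos(w), dv = exp(-w) dw, so v = -exp(-w): I = -exp(-w)*cos(w) − ∫ exp(-w)*sin(w) dw.
Apply parts again with u = sin(w), dv = exp(-w) dw: ∫ exp(-w)*sin(w) dw = -exp(-w)*sin(w) + I. Substituting back brings back I: I = exp(-w)*sin(w) - exp(-w)*cos(w) − I.
Solving for I: (1 + 1)·I equals the remaining terms, so I = (1/2)·(exp(-w)*sin(w) - exp(-w)*cos(w)).

exp(-w)*sin(w)/2 - exp(-w)*cos(w)/2 + C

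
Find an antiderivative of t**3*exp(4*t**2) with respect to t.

Let u = t², du = 2t dt; rewrite as (1/2)∫ u^1·exp(4u) du.
Now integrate by parts 1 time.

(4*t**2 - 1)*exp(4*t**2)/32 + C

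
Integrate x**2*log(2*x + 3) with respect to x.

x**3*log(2*x + 3)/3 - x**3/9 + x**2/4 - 3*x/4 + 9*log(2*x + 3)/8 + C

Use integration by parts with u = log(2*x + 3), dv = x**2 dx.
Then du = 2/(2*x + 3) dx and v = x**3/3.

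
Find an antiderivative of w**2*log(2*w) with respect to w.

w**3*(log(w) + log(2))/3 - w**3/9 + C

Use integration by parts with u = log(2*w), dv = w**2 dw.
Then du = 1/w dw and v = w**3/3.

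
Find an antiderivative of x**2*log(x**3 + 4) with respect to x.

x**3*log(x**3 + 4)/3 - x**3/3 + 4*log(x**3 + 4)/3 + C

Let u = x**3 + 4, so du = (3*x**2) dx.
The integral becomes (1/3)·∫ log(u) du; integrate by parts with u′=log(u), dv′=du.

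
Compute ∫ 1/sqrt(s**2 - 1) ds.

Substitute s = sec(θ), so ds = sec(θ)*tan(θ) dθ and the radical becomes sqrt(s**2 - 1) = tan(θ) by the Pythagorean identity.
Integrate the resulting trig expression in θ, then back-substitute sec(θ) = s, tan(θ) = sqrt(s**2 - 1) (absorbing any constant into C).

log(s + sqrt(s**2 - 1)) + C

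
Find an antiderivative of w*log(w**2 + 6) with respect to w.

w**2*log(w**2 + 6)/2 - w**2/2 + 3*log(w**2 + 6) + C

Let u = w**2 + 6, so du = (2*w) dw.
The integral becomes (1/2)·∫ log(u) du; integrate by parts with u′=log(u), dv′=du.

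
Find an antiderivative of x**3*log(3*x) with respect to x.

x**4*(log(x) + log(3))/4 - x**4/16 + C

Use integration by parts with u = log(3*x), dv = x**3 dx.
Then du = 1/x dx and v = x**4/4.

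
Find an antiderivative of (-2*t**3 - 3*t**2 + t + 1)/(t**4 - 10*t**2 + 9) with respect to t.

-77*log(t - 3)/48 + 3*log(t - 1)/16 - log(t + 1)/16 - 25*log(t + 3)/48 + C

Factor the denominator: (t - 3)*(t - 1)*(t + 1)*(t + 3).
Partial-fraction decomposition: -25/(48*(t + 3)) - 1/(16*(t + 1)) + 3/(16*(t - 1)) - 77/(48*(t - 3)).
Integrate each term: A/(t−a) contributes A·log|t−a|.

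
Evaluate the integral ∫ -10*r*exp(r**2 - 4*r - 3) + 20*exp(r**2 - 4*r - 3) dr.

-5*exp(r**2 - 4*r - 3) + C

Let u = r**2 - 4*r - 3, so du = (2*r - 4) dr.
Rewriting, the integral becomes -5·∫ e^u du = -5·e^u.
Substituting back, u = r**2 - 4*r - 3.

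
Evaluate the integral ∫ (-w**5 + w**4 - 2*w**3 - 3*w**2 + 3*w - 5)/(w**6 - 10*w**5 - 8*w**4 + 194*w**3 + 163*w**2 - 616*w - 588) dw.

Factor the denominator: (w - 7)**2*(w - 2)*(w + 1)*(w + 2)*(w + 3).
Partial-fraction decomposition: -337/(1000*(w + 3)) + 41/(324*(w + 2)) + 7/(384*(w + 1)) - 43/(1500*(w - 2)) - 1009721/(1296000*(w - 7)) - 15223/(3600*(w - 7)**2).
Integrate each term; A/(w−a) gives A·log|w−a|; A/(w−a)² gives −A/(w−a).

-1009721*log(w - 7)/1296000 - 43*log(w - 2)/1500 + 7*log(w + 1)/384 + 41*log(w + 2)/324 - 337*log(w + 3)/1000 + 15223/(3600*w - 25200) + C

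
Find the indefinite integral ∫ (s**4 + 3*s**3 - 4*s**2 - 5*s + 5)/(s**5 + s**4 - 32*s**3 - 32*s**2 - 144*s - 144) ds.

355*log(s - 6)/672 - 4*log(s + 1)/175 + 539*log(s + 6)/2400 + 27*log(s**2 + 4)/200 + 31*atan(s/2)/400 + C

Factor the denominator: (s - 6)*(s + 1)*(s + 6)*(s**2 + 4).
Partial-fraction decomposition: (54*s + 31)/(200*(s**2 + 4)) + 539/(2400*(s + 6)) - 4/(175*(s + 1)) + 355/(672*(s - 6)).
Integrate each term; A/(s−a) gives A·log|s−a|; the (Bs+D)/(s²+p²) term gives a log and an atan.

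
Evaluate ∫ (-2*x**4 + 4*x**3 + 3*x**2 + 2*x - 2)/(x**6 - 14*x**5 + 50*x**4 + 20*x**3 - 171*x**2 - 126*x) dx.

Factor the denominator: x*(x - 7)*(x - 6)*(x - 3)*(x + 1)**2.
Partial-fraction decomposition: 43/(1792*(x + 1)) - 1/(32*(x + 1)**2) - 23/(576*(x - 3)) + 115/(63*(x - 6)) - 3271/(1792*(x - 7)) + 1/(63*x).
Integrate each term; A/(x−a) gives A·log|x−a|; A/(x−a)² gives −A/(x−a).

log(x)/63 - 3271*log(x - 7)/1792 + 115*log(x - 6)/63 - 23*log(x - 3)/576 + 43*log(x + 1)/1792 + 1/(32*x + 32) + C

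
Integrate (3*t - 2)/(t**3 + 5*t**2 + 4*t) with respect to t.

Factor the denominator: t*(t + 1)*(t + 4).
Partial-fraction decomposition: -7/(6*(t + 4)) + 5/(3*(t + 1)) - 1/(2*t).
Integrate each term: A/(t−a) contributes A·log|t−a|.

-log(t)/2 + 5*log(t + 1)/3 - 7*log(t + 4)/6 + C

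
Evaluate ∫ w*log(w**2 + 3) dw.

Let u = w**2 + 3, so du = (2*w) dw.
The integral becomes (1/2)·∫ log(u) du; integrate by parts with u′=log(u), dv′=du.

w**2*log(w**2 + 3)/2 - w**2/2 + 3*log(w**2 + 3)/2 + C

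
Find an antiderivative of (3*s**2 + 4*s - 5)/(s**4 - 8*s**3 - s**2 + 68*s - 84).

17*log(s - 7)/25 - 16*log(s - 2)/25 - log(s + 3)/25 + 3/(5*s - 10) + C

Factor the denominator: (s - 7)*(s - 2)**2*(s + 3).
Partial-fraction decomposition: -1/(25*(s + 3)) - 16/(25*(s - 2)) - 3/(5*(s - 2)**2) + 17/(25*(s - 7)).
Integrate each term; A/(s−a) gives A·log|s−a|; A/(s−a)² gives −A/(s−a).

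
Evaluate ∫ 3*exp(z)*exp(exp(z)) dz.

Let u = exp(z), so du = (exp(z)) dz.
Rewriting, the integral becomes 3·∫ e^u du = 3·e^u.
Substituting back, u = exp(z).

3*exp(exp(z)) + C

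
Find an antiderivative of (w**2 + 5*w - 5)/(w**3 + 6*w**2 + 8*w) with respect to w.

Factor the denominator: w*(w + 2)*(w + 4).
Partial-fraction decomposition: -9/(8*(w + 4)) + 11/(4*(w + 2)) - 5/(8*w).
Integrate each term: A/(w−a) contributes A·log|w−a|.

-5*log(w)/8 + 11*log(w + 2)/4 - 9*log(w + 4)/8 + C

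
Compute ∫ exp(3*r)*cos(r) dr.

Let I denote the integral. Integrate by parts with u = cos(r), dv = exp(3*r) dr, so v = exp(3*r)/3: I = exp(3*r)*cos(r)/3 + (1/3)·∫ exp(3*r)*sin(r) dr.
Apply parts again with u = sin(r), dv = exp(3*r) dr: ∫ exp(3*r)*sin(r) dr = exp(3*r)*sin(r)/3 − (1/3)·I. Substituting back brings back I: I = exp(3*r)*sin(r)/9 + exp(3*r)*cos(r)/3 − (1/9)·I.
Solving for I: (1 + 1/9)·I equals the remaining terms, so I = (9/10)·(exp(3*r)*sin(r)/9 + exp(3*r)*cos(r)/3).

exp(3*r)*sin(r)/10 + 3*exp(3*r)*cos(r)/10 + C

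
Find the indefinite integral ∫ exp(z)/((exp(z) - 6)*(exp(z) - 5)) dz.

log(exp(z) - 6) - log(exp(z) - 5) + C

Let u = e^z, du = e^z dz.
The integral becomes ∫ du/((u-6)(u-5)); decompose into partial fractions.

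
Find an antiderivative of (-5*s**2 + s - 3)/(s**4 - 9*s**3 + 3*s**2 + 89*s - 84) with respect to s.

Factor the denominator: (s - 7)*(s - 4)*(s - 1)*(s + 3).
Partial-fraction decomposition: 51/(280*(s + 3)) - 7/(72*(s - 1)) + 79/(63*(s - 4)) - 241/(180*(s - 7)).
Integrate each term: A/(s−a) contributes A·log|s−a|.

-241*log(s - 7)/180 + 79*log(s - 4)/63 - 7*log(s - 1)/72 + 51*log(s + 3)/280 + C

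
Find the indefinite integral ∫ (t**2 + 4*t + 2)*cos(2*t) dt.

Use integration by parts with u = t**2 + 4*t + 2, dv = cos(2*t) dt, so v = sin(2*t)/2.
Apply parts 2 times (tabular method): alternate signs, differentiate u down to 0, integrate dv up.

t**2*sin(2*t)/2 + 2*t*sin(2*t) + t*cos(2*t)/2 + 3*sin(2*t)/4 + cos(2*t) + C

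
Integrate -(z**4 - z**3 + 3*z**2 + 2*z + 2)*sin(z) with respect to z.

Use integration by parts with u = z**4 - z**3 + 3*z**2 + 2*z + 2, dv = -sin(z) dz, so v = cos(z).
Apply parts 4 times (tabular method): alternate signs, differentiate u down to 0, integrate dv up.

z**4*cos(z) - 4*z**3*sin(z) - z**3*cos(z) + 3*z**2*sin(z) - 9*z**2*cos(z) + 18*z*sin(z) + 8*z*cos(z) - 8*sin(z) + 20*cos(z) + C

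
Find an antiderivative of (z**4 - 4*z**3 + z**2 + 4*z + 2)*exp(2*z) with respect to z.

(z**4 - 6*z**3 + 10*z**2 - 6*z + 5)*exp(2*z)/2 + C

Use integration by parts with u = z**4 - 4*z**3 + z**2 + 4*z + 2, dv = exp(2*z) dz, so v = exp(2*z)/2.
Apply parts 4 times (tabular method): alternate signs, differentiate u down to 0, integrate dv up.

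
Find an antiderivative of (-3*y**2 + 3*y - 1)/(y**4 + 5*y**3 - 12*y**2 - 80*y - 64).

Factor the denominator: (y - 4)*(y + 1)*(y + 4)**2.
Partial-fraction decomposition: -23/(576*(y + 4)) - 61/(24*(y + 4)**2) + 7/(45*(y + 1)) - 37/(320*(y - 4)).
Integrate each term; A/(y−a) gives A·log|y−a|; A/(y−a)² gives −A/(y−a).

-37*log(y - 4)/320 + 7*log(y + 1)/45 - 23*log(y + 4)/576 + 61/(24*y + 96) + C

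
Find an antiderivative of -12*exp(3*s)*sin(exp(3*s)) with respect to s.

4*cos(exp(3*s)) + C

Let u = exp(3*s), so du = (3*exp(3*s)) ds.
Rewriting, the integral becomes -4·∫ sin(u) du = -4·-cos(u).
Substituting back, u = exp(3*s).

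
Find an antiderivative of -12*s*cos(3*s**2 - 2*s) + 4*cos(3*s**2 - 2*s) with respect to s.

Let u = 3*s**2 - 2*s, so du = (6*s - 2) ds.
Rewriting, the integral becomes -2·∫ cos(u) du = -2·sin(u).
Substituting back, u = 3*s**2 - 2*s.

-2*sin(3*s**2 - 2*s) + C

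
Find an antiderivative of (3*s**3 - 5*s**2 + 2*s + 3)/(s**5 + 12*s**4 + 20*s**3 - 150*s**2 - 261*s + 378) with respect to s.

Factor the denominator: (s - 3)*(s - 1)*(s + 3)*(s + 6)*(s + 7).
Partial-fraction decomposition: -257/(64*(s + 7)) + 31/(7*(s + 6)) - 43/(96*(s + 3)) - 3/(448*(s - 1)) + 1/(24*(s - 3)).
Integrate each term: A/(s−a) contributes A·log|s−a|.

log(s - 3)/24 - 3*log(s - 1)/448 - 43*log(s + 3)/96 + 31*log(s + 6)/7 - 257*log(s + 7)/64 + C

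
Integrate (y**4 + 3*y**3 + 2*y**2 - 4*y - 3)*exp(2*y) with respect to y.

(4*y**4 + 4*y**3 + 2*y**2 - 18*y - 3)*exp(2*y)/8 + C

Use integration by parts with u = y**4 + 3*y**3 + 2*y**2 - 4*y - 3, dv = exp(2*y) dy, so v = exp(2*y)/2.
Apply parts 4 times (tabular method): alternate signs, differentiate u down to 0, integrate dv up.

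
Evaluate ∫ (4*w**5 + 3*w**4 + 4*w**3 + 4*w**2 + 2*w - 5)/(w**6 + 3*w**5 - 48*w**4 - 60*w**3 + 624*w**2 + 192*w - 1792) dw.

135175*log(w - 4)/92928 + 223*log(w - 2)/864 + 7*log(w + 2)/96 - 3533*log(w + 4)/2304 + 12244*log(w + 7)/3267 - 1729/(352*w - 1408) + C

Factor the denominator: (w - 4)**2*(w - 2)*(w + 2)*(w + 4)*(w + 7).
Partial-fraction decomposition: 12244/(3267*(w + 7)) - 3533/(2304*(w + 4)) + 7/(96*(w + 2)) + 223/(864*(w - 2)) + 135175/(92928*(w - 4)) + 1729/(352*(w - 4)**2).
Integrate each term; A/(w−a) gives A·log|w−a|; A/(w−a)² gives −A/(w−a).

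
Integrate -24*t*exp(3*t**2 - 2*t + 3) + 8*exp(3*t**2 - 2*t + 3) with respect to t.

Let u = 3*t**2 - 2*t + 3, so du = (6*t - 2) dt.
Rewriting, the integral becomes -4·∫ e^u du = -4·e^u.
Substituting back, u = 3*t**2 - 2*t + 3.

-4*exp(3*t**2 - 2*t + 3) + C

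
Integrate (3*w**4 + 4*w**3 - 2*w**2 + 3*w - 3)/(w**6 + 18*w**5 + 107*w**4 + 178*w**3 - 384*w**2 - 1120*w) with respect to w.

Factor the denominator: w*(w - 2)*(w + 4)**2*(w + 5)*(w + 7).
Partial-fraction decomposition: -1903/(378*(w + 7)) + 1307/(70*(w + 5)) - 437/(32*(w + 4)) + 155/(24*(w + 4)**2) + 25/(1512*(w - 2)) + 3/(1120*w).
Integrate each term; A/(w−a) gives A·log|w−a|; A/(w−a)² gives −A/(w−a).

3*log(w)/1120 + 25*log(w - 2)/1512 - 437*log(w + 4)/32 + 1307*log(w + 5)/70 - 1903*log(w + 7)/378 - 155/(24*w + 96) + C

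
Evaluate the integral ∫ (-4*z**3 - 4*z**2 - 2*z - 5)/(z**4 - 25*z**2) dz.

Factor the denominator: z**2*(z - 5)*(z + 5).
Partial-fraction decomposition: -81/(50*(z + 5)) - 123/(50*(z - 5)) + 2/(25*z) + 1/(5*z**2).
Integrate each term; A/(z−a) gives A·log|z−a|; A/(z−a)² gives −A/(z−a).

2*log(z)/25 - 123*log(z - 5)/50 - 81*log(z + 5)/50 - 1/(5*z) + C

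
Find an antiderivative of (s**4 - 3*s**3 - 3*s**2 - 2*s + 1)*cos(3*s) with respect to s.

s**4*sin(3*s)/3 - s**3*sin(3*s) + 4*s**3*cos(3*s)/9 - 13*s**2*sin(3*s)/9 - s**2*cos(3*s) - 26*s*cos(3*s)/27 + 53*sin(3*s)/81 + C

Use integration by parts with u = s**4 - 3*s**3 - 3*s**2 - 2*s + 1, dv = cos(3*s) ds, so v = sin(3*s)/3.
Apply parts 4 times (tabular method): alternate signs, differentiate u down to 0, integrate dv up.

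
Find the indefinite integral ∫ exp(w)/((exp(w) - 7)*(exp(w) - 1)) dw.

log(exp(w) - 7)/6 - log(exp(w) - 1)/6 + C

Let u = e^w, du = e^w dw.
The integral becomes ∫ du/((u-1)(u-7)); decompose into partial fractions.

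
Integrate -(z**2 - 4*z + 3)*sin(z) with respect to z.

Use integration by parts with u = z**2 - 4*z + 3, dv = -sin(z) dz, so v = cos(z).
Apply parts 2 times (tabular method): alternate signs, differentiate u down to 0, integrate dv up.

z**2*cos(z) - 2*z*sin(z) - 4*z*cos(z) + 4*sin(z) + cos(z) + C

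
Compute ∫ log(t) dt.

t*log(t) - t + C

Use integration by parts with u = log(t), dv = dt.
Then du = 1/t dt and v = t.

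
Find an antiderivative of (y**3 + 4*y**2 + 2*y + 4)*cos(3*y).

Use integration by parts with u = y**3 + 4*y**2 + 2*y + 4, dv = cos(3*y) dy, so v = sin(3*y)/3.
Apply parts 3 times (tabular method): alternate signs, differentiate u down to 0, integrate dv up.

y**3*sin(3*y)/3 + 4*y**2*sin(3*y)/3 + y**2*cos(3*y)/3 + 4*y*sin(3*y)/9 + 8*y*cos(3*y)/9 + 28*sin(3*y)/27 + 4*cos(3*y)/27 + C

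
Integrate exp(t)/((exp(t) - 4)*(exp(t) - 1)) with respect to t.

Let u = e^t, du = e^t dt.
The integral becomes ∫ du/((u-4)(u-1)); decompose into partial fractions.

log(exp(t) - 4)/3 - log(exp(t) - 1)/3 + C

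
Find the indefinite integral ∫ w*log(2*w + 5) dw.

w**2*log(2*w + 5)/2 - w**2/4 + 5*w/4 - 25*log(2*w + 5)/8 + C

Use integration by parts with u = log(2*w + 5), dv = w dw.
Then du = 2/(2*w + 5) dw and v = w**2/2.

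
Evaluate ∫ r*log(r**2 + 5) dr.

Let u = r**2 + 5, so du = (2*r) dr.
The integral becomes (1/2)·∫ log(u) du; integrate by parts with u′=log(u), dv′=du.

r**2*log(r**2 + 5)/2 - r**2/2 + 5*log(r**2 + 5)/2 + C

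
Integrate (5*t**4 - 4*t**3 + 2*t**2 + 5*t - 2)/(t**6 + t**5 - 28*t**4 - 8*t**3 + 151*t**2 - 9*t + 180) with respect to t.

Factor the denominator: (t - 4)*(t - 3)*(t + 3)*(t + 5)*(t**2 + 1).
Partial-fraction decomposition: (95*t + 6)/(2210*(t**2 + 1)) - 38/(39*(t + 5)) + 257/(420*(t + 3)) - 41/(60*(t - 3)) + 358/(357*(t - 4)).
Integrate each term; A/(t−a) gives A·log|t−a|; the (Bt+D)/(t²+p²) term gives a log and an atan.

358*log(t - 4)/357 - 41*log(t - 3)/60 + 257*log(t + 3)/420 - 38*log(t + 5)/39 + 19*log(t**2 + 1)/884 + 3*atan(t)/1105 + C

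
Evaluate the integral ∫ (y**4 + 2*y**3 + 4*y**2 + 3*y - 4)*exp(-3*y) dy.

(-27*y**4 - 90*y**3 - 198*y**2 - 213*y + 37)*exp(-3*y)/81 + C

Use integration by parts with u = y**4 + 2*y**3 + 4*y**2 + 3*y - 4, dv = exp(-3*y) dy, so v = -exp(-3*y)/3.
Apply parts 4 times (tabular method): alternate signs, differentiate u down to 0, integrate dv up.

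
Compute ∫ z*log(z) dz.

Use integration by parts with u = log(z), dv = z dz.
Then du = 1/z dz and v = z**2/2.

z**2*log(z)/2 - z**2/4 + C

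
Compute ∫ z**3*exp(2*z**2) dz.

(2*z**2 - 1)*exp(2*z**2)/8 + C

Let u = z², du = 2z dz; rewrite as (1/2)∫ u^1·exp(2u) du.
Now integrate by parts 1 time.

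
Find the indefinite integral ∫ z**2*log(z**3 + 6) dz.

Let u = z**3 + 6, so du = (3*z**2) dz.
The integral becomes (1/3)·∫ log(u) du; integrate by parts with u′=log(u), dv′=du.

z**3*log(z**3 + 6)/3 - z**3/3 + 2*log(z**3 + 6) + C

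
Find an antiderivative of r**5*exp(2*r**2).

(2*r**4 - 2*r**2 + 1)*exp(2*r**2)/8 + C

Let u = r², du = 2r dr; rewrite as (1/2)∫ u^2·exp(2u) du.
Now integrate by parts 2 times.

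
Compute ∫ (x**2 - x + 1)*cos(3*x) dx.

x**2*sin(3*x)/3 - x*sin(3*x)/3 + 2*x*cos(3*x)/9 + 7*sin(3*x)/27 - cos(3*x)/9 + C

Use integration by parts with u = x**2 - x + 1, dv = cos(3*x) dx, so v = sin(3*x)/3.
Apply parts 2 times (tabular method): alternate signs, differentiate u down to 0, integrate dv up.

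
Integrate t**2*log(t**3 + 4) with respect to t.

t**3*log(t**3 + 4)/3 - t**3/3 + 4*log(t**3 + 4)/3 + C

Let u = t**3 + 4, so du = (3*t**2) dt.
The integral becomes (1/3)·∫ log(u) du; integrate by parts with u′=log(u), dv′=du.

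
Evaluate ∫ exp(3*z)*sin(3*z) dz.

exp(3*z)*sin(3*z)/6 - exp(3*z)*cos(3*z)/6 + C

Let I denote the integral. Integrate by parts with u = sin(3*z), dv = exp(3*z) dz, so v = exp(3*z)/3: I = exp(3*z)*sin(3*z)/3 − ∫ exp(3*z)*cos(3*z) dz.
Apply parts again with u = cos(3*z), dv = exp(3*z) dz: ∫ exp(3*z)*cos(3*z) dz = exp(3*z)*cos(3*z)/3 + I. Substituting back brings back I: I = exp(3*z)*sin(3*z)/3 - exp(3*z)*cos(3*z)/3 − I.
Solving for I: (1 + 1)·I equals the remaining terms, so I = (1/2)·(exp(3*z)*sin(3*z)/3 - exp(3*z)*cos(3*z)/3).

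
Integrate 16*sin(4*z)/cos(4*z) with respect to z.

-4*log(cos(4*z)) + C

Let u = cos(4*z), so du = (-4*sin(4*z)) dz.
Rewriting, the integral becomes -4·∫ 1/u du = -4·log(u).
Substituting back, u = cos(4*z).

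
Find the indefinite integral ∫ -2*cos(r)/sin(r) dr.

-2*log(sin(r)) + C

Let u = sin(r), so du = (cos(r)) dr.
Rewriting, the integral becomes -2·∫ 1/u du = -2·log(u).
Substituting back, u = sin(r).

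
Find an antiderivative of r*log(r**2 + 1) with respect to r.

r**2*log(r**2 + 1)/2 - r**2/2 + log(r**2 + 1)/2 + C

Let u = r**2 + 1, so du = (2*r) dr.
The integral becomes (1/2)·∫ log(u) du; integrate by parts with u′=log(u), dv′=du.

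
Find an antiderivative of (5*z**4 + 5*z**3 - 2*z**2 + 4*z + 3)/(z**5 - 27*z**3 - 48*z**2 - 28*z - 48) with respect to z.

1503*log(z - 6)/592 - 27*log(z + 2)/80 + 183*log(z + 4)/68 + 169*log(z**2 + 1)/3145 - 451*atan(z)/3145 + C

Factor the denominator: (z - 6)*(z + 2)*(z + 4)*(z**2 + 1).
Partial-fraction decomposition: (338*z - 451)/(3145*(z**2 + 1)) + 183/(68*(z + 4)) - 27/(80*(z + 2)) + 1503/(592*(z - 6)).
Integrate each term; A/(z−a) gives A·log|z−a|; the (Bz+D)/(z²+p²) term gives a log and an atan.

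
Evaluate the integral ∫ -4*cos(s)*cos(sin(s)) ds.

Let u = sin(s), so du = (cos(s)) ds.
Rewriting, the integral becomes -4·∫ cos(u) du = -4·sin(u).
Substituting back, u = sin(s).

-4*sin(sin(s)) + C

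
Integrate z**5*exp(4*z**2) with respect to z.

Let u = z², du = 2z dz; rewrite as (1/2)∫ u^2·exp(4u) du.
Now integrate by parts 2 times.

(8*z**4 - 4*z**2 + 1)*exp(4*z**2)/64 + C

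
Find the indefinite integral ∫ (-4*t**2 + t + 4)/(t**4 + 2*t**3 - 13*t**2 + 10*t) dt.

2*log(t)/5 - 5*log(t - 2)/7 - log(t - 1)/6 + 101*log(t + 5)/210 + C

Factor the denominator: t*(t - 2)*(t - 1)*(t + 5).
Partial-fraction decomposition: 101/(210*(t + 5)) - 1/(6*(t - 1)) - 5/(7*(t - 2)) + 2/(5*t).
Integrate each term: A/(t−a) contributes A·log|t−a|.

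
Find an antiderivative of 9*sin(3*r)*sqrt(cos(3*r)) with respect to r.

-2*cos(3*r)**(3/2) + C

Let u = cos(3*r), so du = (-3*sin(3*r)) dr.
Rewriting, the integral becomes -3·∫ √u du = -3·(2/3)u^(3/2).
Substituting back, u = cos(3*r).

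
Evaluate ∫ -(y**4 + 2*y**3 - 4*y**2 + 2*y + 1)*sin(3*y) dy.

Use integration by parts with u = y**4 + 2*y**3 - 4*y**2 + 2*y + 1, dv = -sin(3*y) dy, so v = cos(3*y)/3.
Apply parts 4 times (tabular method): alternate signs, differentiate u down to 0, integrate dv up.

y**4*cos(3*y)/3 - 4*y**3*sin(3*y)/9 + 2*y**3*cos(3*y)/3 - 2*y**2*sin(3*y)/3 - 16*y**2*cos(3*y)/9 + 32*y*sin(3*y)/27 + 2*y*cos(3*y)/9 - 2*sin(3*y)/27 + 59*cos(3*y)/81 + C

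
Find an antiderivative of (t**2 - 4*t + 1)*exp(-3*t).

(-9*t**2 + 30*t + 1)*exp(-3*t)/27 + C

Use integration by parts with u = t**2 - 4*t + 1, dv = exp(-3*t) dt, so v = -exp(-3*t)/3.
Apply parts 2 times (tabular method): alternate signs, differentiate u down to 0, integrate dv up.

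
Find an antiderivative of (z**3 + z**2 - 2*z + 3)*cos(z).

z**3*sin(z) + z**2*sin(z) + 3*z**2*cos(z) - 8*z*sin(z) + 2*z*cos(z) + sin(z) - 8*cos(z) + C

Use integration by parts with u = z**3 + z**2 - 2*z + 3, dv = cos(z) dz, so v = sin(z).
Apply parts 3 times (tabular method): alternate signs, differentiate u down to 0, integrate dv up.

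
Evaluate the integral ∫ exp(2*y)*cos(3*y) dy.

Let I denote the integral. Integrate by parts with u = cos(3*y), dv = exp(2*y) dy, so v = exp(2*y)/2: I = exp(2*y)*cos(3*y)/2 + (3/2)·∫ exp(2*y)*sin(3*y) dy.
Apply parts again with u = sin(3*y), dv = exp(2*y) dy: ∫ exp(2*y)*sin(3*y) dy = exp(2*y)*sin(3*y)/2 − (3/2)·I. Substituting back brings back I: I = 3*exp(2*y)*sin(3*y)/4 + exp(2*y)*cos(3*y)/2 − (9/4)·I.
Solving for I: (1 + 9/4)·I equals the remaining terms, so I = (4/13)·(3*exp(2*y)*sin(3*y)/4 + exp(2*y)*cos(3*y)/2).

3*exp(2*y)*sin(3*y)/13 + 2*exp(2*y)*cos(3*y)/13 + C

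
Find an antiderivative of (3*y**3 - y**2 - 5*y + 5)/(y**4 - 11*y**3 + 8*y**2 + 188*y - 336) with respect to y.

190*log(y - 7)/11 - 587*log(y - 6)/40 + log(y - 2)/8 + 61*log(y + 4)/220 + C

Factor the denominator: (y - 7)*(y - 6)*(y - 2)*(y + 4).
Partial-fraction decomposition: 61/(220*(y + 4)) + 1/(8*(y - 2)) - 587/(40*(y - 6)) + 190/(11*(y - 7)).
Integrate each term: A/(y−a) contributes A·log|y−a|.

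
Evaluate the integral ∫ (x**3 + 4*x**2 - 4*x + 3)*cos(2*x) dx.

Use integration by parts with u = x**3 + 4*x**2 - 4*x + 3, dv = cos(2*x) dx, so v = sin(2*x)/2.
Apply parts 3 times (tabular method): alternate signs, differentiate u down to 0, integrate dv up.

x**3*sin(2*x)/2 + 2*x**2*sin(2*x) + 3*x**2*cos(2*x)/4 - 11*x*sin(2*x)/4 + 2*x*cos(2*x) + sin(2*x)/2 - 11*cos(2*x)/8 + C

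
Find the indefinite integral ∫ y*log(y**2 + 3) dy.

Let u = y**2 + 3, so du = (2*y) dy.
The integral becomes (1/2)·∫ log(u) du; integrate by parts with u′=log(u), dv′=du.

y**2*log(y**2 + 3)/2 - y**2/2 + 3*log(y**2 + 3)/2 + C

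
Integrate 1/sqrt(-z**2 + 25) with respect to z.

asin(z/5) + C

Substitute z = 5·sin(θ), so dz = 5·cos(θ) dθ and the radical becomes sqrt(-z**2 + 25) = 5·cos(θ) by the Pythagorean identity.
Integrate the resulting trig expression in θ, then back-substitute θ = asin(z/5), sin(θ) = z/5, cos(θ) = sqrt(-z**2 + 25)/5 (absorbing any constant into C).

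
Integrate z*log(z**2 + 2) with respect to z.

z**2*log(z**2 + 2)/2 - z**2/2 + log(z**2 + 2) + C

Let u = z**2 + 2, so du = (2*z) dz.
The integral becomes (1/2)·∫ log(u) du; integrate by parts with u′=log(u), dv′=du.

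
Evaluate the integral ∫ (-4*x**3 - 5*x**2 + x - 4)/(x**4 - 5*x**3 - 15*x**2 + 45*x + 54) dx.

-1042*log(x - 6)/189 + 77*log(x - 3)/36 - 3*log(x + 1)/28 - 14*log(x + 3)/27 + C

Factor the denominator: (x - 6)*(x - 3)*(x + 1)*(x + 3).
Partial-fraction decomposition: -14/(27*(x + 3)) - 3/(28*(x + 1)) + 77/(36*(x - 3)) - 1042/(189*(x - 6)).
Integrate each term: A/(x−a) contributes A·log|x−a|.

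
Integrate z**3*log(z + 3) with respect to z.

z**4*log(z + 3)/4 - z**4/16 + z**3/4 - 9*z**2/8 + 27*z/4 - 81*log(z + 3)/4 + C

Use integration by parts with u = log(z + 3), dv = z**3 dz.
Then du = 1/(z + 3) dz and v = z**4/4.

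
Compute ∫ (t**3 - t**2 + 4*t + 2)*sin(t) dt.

Use integration by parts with u = t**3 - t**2 + 4*t + 2, dv = sin(t) dt, so v = -cos(t).
Apply parts 3 times (tabular method): alternate signs, differentiate u down to 0, integrate dv up.

-t**3*cos(t) + 3*t**2*sin(t) + t**2*cos(t) - 2*t*sin(t) + 2*t*cos(t) - 2*sin(t) - 4*cos(t) + C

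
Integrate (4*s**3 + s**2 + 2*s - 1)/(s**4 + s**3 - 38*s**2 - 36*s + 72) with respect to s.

Factor the denominator: (s - 6)*(s - 1)*(s + 2)*(s + 6).
Partial-fraction decomposition: 841/(336*(s + 6)) - 11/(32*(s + 2)) - 2/(35*(s - 1)) + 911/(480*(s - 6)).
Integrate each term: A/(s−a) contributes A·log|s−a|.

911*log(s - 6)/480 - 2*log(s - 1)/35 - 11*log(s + 2)/32 + 841*log(s + 6)/336 + C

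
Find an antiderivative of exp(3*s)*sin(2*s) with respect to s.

Let I denote the integral. Integrate by parts with u = sin(2*s), dv = exp(3*s) ds, so v = exp(3*s)/3: I = exp(3*s)*sin(2*s)/3 − (2/3)·∫ exp(3*s)*cos(2*s) ds.
Apply parts again with u = cos(2*s), dv = exp(3*s) ds: ∫ exp(3*s)*cos(2*s) ds = exp(3*s)*cos(2*s)/3 + (2/3)·I. Substituting back brings back I: I = exp(3*s)*sin(2*s)/3 - 2*exp(3*s)*cos(2*s)/9 − (4/9)·I.
Solving for I: (1 + 4/9)·I equals the remaining terms, so I = (9/13)·(exp(3*s)*sin(2*s)/3 - 2*exp(3*s)*cos(2*s)/9).

3*exp(3*s)*sin(2*s)/13 - 2*exp(3*s)*cos(2*s)/13 + C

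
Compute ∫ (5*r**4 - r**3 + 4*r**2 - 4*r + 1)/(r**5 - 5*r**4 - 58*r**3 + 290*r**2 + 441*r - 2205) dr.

Factor the denominator: (r - 7)*(r - 5)*(r - 3)*(r + 3)*(r + 7).
Partial-fraction decomposition: 4191/(2240*(r + 7)) - 481/(1920*(r + 3)) + 403/(480*(r - 3)) - 1027/(128*(r - 5)) + 11831/(1120*(r - 7)).
Integrate each term: A/(r−a) contributes A·log|r−a|.

11831*log(r - 7)/1120 - 1027*log(r - 5)/128 + 403*log(r - 3)/480 - 481*log(r + 3)/1920 + 4191*log(r + 7)/2240 + C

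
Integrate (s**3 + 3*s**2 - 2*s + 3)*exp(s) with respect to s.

(s**3 - 2*s + 5)*exp(s) + C

Use integration by parts with u = s**3 + 3*s**2 - 2*s + 3, dv = exp(s) ds, so v = exp(s).
Apply parts 3 times (tabular method): alternate signs, differentiate u down to 0, integrate dv up.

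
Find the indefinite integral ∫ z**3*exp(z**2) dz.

Let u = z², du = 2z dz; rewrite as (1/2)∫ u^1·exp(1u) du.
Now integrate by parts 1 time.

(z**2 - 1)*exp(z**2)/2 + C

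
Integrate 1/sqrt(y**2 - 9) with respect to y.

log(y + sqrt(y**2 - 9)) + C

Substitute y = 3·sec(θ), so dy = 3·sec(θ)*tan(θ) dθ and the radical becomes sqrt(y**2 - 9) = 3·tan(θ) by the Pythagorean identity.
Integrate the resulting trig expression in θ, then back-substitute sec(θ) = y/3, tan(θ) = sqrt(y**2 - 9)/3 (absorbing any constant into C).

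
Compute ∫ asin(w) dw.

w*asin(w) + sqrt(-w**2 + 1) + C

Use integration by parts with u = arcsin(w), dv = dw.
Then du = 1/sqrt(-w**2 + 1) dw.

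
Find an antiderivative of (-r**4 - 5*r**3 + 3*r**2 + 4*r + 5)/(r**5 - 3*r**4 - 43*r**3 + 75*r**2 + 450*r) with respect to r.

Factor the denominator: r*(r - 6)*(r - 5)*(r + 3)*(r + 5).
Partial-fraction decomposition: 3/(55*(r + 5)) - 37/(216*(r + 3)) + 23/(8*(r - 5)) - 2239/(594*(r - 6)) + 1/(90*r).
Integrate each term: A/(r−a) contributes A·log|r−a|.

log(r)/90 - 2239*log(r - 6)/594 + 23*log(r - 5)/8 - 37*log(r + 3)/216 + 3*log(r + 5)/55 + C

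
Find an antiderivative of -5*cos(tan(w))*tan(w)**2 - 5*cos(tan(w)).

-5*sin(tan(w)) + C

Let u = tan(w), so du = (tan(w)**2 + 1) dw.
Rewriting, the integral becomes -5·∫ cos(u) du = -5·sin(u).
Substituting back, u = tan(w).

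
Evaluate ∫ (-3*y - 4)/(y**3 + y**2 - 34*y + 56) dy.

Factor the denominator: (y - 4)*(y - 2)*(y + 7).
Partial-fraction decomposition: 17/(99*(y + 7)) + 5/(9*(y - 2)) - 8/(11*(y - 4)).
Integrate each term: A/(y−a) contributes A·log|y−a|.

-8*log(y - 4)/11 + 5*log(y - 2)/9 + 17*log(y + 7)/99 + C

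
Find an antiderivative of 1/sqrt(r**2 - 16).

Substitute r = 4·sec(θ), so dr = 4·sec(θ)*tan(θ) dθ and the radical becomes sqrt(r**2 - 16) = 4·tan(θ) by the Pythagorean identity.
Integrate the resulting trig expression in θ, then back-substitute sec(θ) = r/4, tan(θ) = sqrt(r**2 - 16)/4 (absorbing any constant into C).

log(r + sqrt(r**2 - 16)) + C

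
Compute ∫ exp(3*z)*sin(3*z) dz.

exp(3*z)*sin(3*z)/6 - exp(3*z)*cos(3*z)/6 + C

Let I denote the integral. Integrate by parts with u = sin(3*z), dv = exp(3*z) dz, so v = exp(3*z)/3: I = exp(3*z)*sin(3*z)/3 − ∫ exp(3*z)*cos(3*z) dz.
Apply parts again with u = cos(3*z), dv = exp(3*z) dz: ∫ exp(3*z)*cos(3*z) dz = exp(3*z)*cos(3*z)/3 + I. Substituting back brings back I: I = exp(3*z)*sin(3*z)/3 - exp(3*z)*cos(3*z)/3 − I.
Solving for I: (1 + 1)·I equals the remaining terms, so I = (1/2)·(exp(3*z)*sin(3*z)/3 - exp(3*z)*cos(3*z)/3).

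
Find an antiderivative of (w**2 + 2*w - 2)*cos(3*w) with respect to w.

Use integration by parts with u = w**2 + 2*w - 2, dv = cos(3*w) dw, so v = sin(3*w)/3.
Apply parts 2 times (tabular method): alternate signs, differentiate u down to 0, integrate dv up.

w**2*sin(3*w)/3 + 2*w*sin(3*w)/3 + 2*w*cos(3*w)/9 - 20*sin(3*w)/27 + 2*cos(3*w)/9 + C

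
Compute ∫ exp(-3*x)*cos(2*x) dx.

Let I denote the integral. Integrate by parts with u = cos(2*x), dv = exp(-3*x) dx, so v = -exp(-3*x)/3: I = -exp(-3*x)*cos(2*x)/3 − (2/3)·∫ exp(-3*x)*sin(2*x) dx.
Apply parts again with u = sin(2*x), dv = exp(-3*x) dx: ∫ exp(-3*x)*sin(2*x) dx = -exp(-3*x)*sin(2*x)/3 + (2/3)·I. Substituting back brings back I: I = 2*exp(-3*x)*sin(2*x)/9 - exp(-3*x)*cos(2*x)/3 − (4/9)·I.
Solving for I: (1 + 4/9)·I equals the remaining terms, so I = (9/13)·(2*exp(-3*x)*sin(2*x)/9 - exp(-3*x)*cos(2*x)/3).

2*exp(-3*x)*sin(2*x)/13 - 3*exp(-3*x)*cos(2*x)/13 + C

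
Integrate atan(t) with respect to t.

Use integration by parts with u = arctan(t), dv = dt.
Then du = 1/(t**2 + 1) dt.

t*atan(t) - log(t**2 + 1)/2 + C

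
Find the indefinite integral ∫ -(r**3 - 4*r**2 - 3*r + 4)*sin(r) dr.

Use integration by parts with u = r**3 - 4*r**2 - 3*r + 4, dv = -sin(r) dr, so v = cos(r).
Apply parts 3 times (tabular method): alternate signs, differentiate u down to 0, integrate dv up.

r**3*cos(r) - 3*r**2*sin(r) - 4*r**2*cos(r) + 8*r*sin(r) - 9*r*cos(r) + 9*sin(r) + 12*cos(r) + C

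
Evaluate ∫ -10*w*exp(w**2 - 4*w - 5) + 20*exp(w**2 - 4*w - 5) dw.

Let u = w**2 - 4*w - 5, so du = (2*w - 4) dw.
Rewriting, the integral becomes -5·∫ e^u du = -5·e^u.
Substituting back, u = w**2 - 4*w - 5.

-5*exp(w**2 - 4*w - 5) + C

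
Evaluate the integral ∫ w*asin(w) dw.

Use integration by parts with u = arcsin(w), dv = w dw.
Then du = 1/sqrt(-w**2 + 1) dw.

w**2*asin(w)/2 + w*sqrt(-w**2 + 1)/4 - asin(w)/4 + C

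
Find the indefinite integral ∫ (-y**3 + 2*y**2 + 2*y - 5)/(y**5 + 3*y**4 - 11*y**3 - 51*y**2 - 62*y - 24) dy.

Factor the denominator: (y - 4)*(y + 1)**2*(y + 2)*(y + 3).
Partial-fraction decomposition: 17/(14*(y + 3)) - 7/(6*(y + 2)) - 1/(50*(y + 1)) + 2/(5*(y + 1)**2) - 29/(1050*(y - 4)).
Integrate each term; A/(y−a) gives A·log|y−a|; A/(y−a)² gives −A/(y−a).

-29*log(y - 4)/1050 - log(y + 1)/50 - 7*log(y + 2)/6 + 17*log(y + 3)/14 - 2/(5*y + 5) + C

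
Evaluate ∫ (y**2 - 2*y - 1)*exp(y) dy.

Use integration by parts with u = y**2 - 2*y - 1, dv = exp(y) dy, so v = exp(y).
Apply parts 2 times (tabular method): alternate signs, differentiate u down to 0, integrate dv up.

(y**2 - 4*y + 3)*exp(y) + C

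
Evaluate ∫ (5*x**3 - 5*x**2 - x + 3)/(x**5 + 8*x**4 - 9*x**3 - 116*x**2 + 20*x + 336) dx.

9*log(x - 3)/35 - 7*log(x - 2)/72 - 11*log(x + 2)/40 + 131*log(x + 4)/84 - 13*log(x + 7)/9 + C

Factor the denominator: (x - 3)*(x - 2)*(x + 2)*(x + 4)*(x + 7).
Partial-fraction decomposition: -13/(9*(x + 7)) + 131/(84*(x + 4)) - 11/(40*(x + 2)) - 7/(72*(x - 2)) + 9/(35*(x - 3)).
Integrate each term: A/(x−a) contributes A·log|x−a|.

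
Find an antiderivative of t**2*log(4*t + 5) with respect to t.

t**3*log(4*t + 5)/3 - t**3/9 + 5*t**2/24 - 25*t/48 + 125*log(4*t + 5)/192 + C

Use integration by parts with u = log(4*t + 5), dv = t**2 dt.
Then du = 4/(4*t + 5) dt and v = t**3/3.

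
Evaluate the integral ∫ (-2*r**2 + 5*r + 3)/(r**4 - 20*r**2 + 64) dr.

-3*log(r - 4)/32 - 5*log(r - 2)/48 - 5*log(r + 2)/16 + 49*log(r + 4)/96 + C

Factor the denominator: (r - 4)*(r - 2)*(r + 2)*(r + 4).
Partial-fraction decomposition: 49/(96*(r + 4)) - 5/(16*(r + 2)) - 5/(48*(r - 2)) - 3/(32*(r - 4)).
Integrate each term: A/(r−a) contributes A·log|r−a|.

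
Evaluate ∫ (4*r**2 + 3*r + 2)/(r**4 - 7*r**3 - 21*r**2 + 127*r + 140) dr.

Factor the denominator: (r - 7)*(r - 5)*(r + 1)*(r + 4).
Partial-fraction decomposition: -2/(11*(r + 4)) + 1/(48*(r + 1)) - 13/(12*(r - 5)) + 219/(176*(r - 7)).
Integrate each term: A/(r−a) contributes A·log|r−a|.

219*log(r - 7)/176 - 13*log(r - 5)/12 + log(r + 1)/48 - 2*log(r + 4)/11 + C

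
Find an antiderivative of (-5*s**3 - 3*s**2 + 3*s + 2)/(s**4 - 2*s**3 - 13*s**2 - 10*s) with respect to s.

Factor the denominator: s*(s - 5)*(s + 1)*(s + 2).
Partial-fraction decomposition: -12/(7*(s + 2)) + 1/(6*(s + 1)) - 683/(210*(s - 5)) - 1/(5*s).
Integrate each term: A/(s−a) contributes A·log|s−a|.

-log(s)/5 - 683*log(s - 5)/210 + log(s + 1)/6 - 12*log(s + 2)/7 + C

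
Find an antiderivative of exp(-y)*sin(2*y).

-exp(-y)*sin(2*y)/5 - 2*exp(-y)*cos(2*y)/5 + C

Let I denote the integral. Integrate by parts with u = sin(2*y), dv = exp(-y) dy, so v = -exp(-y): I = -exp(-y)*sin(2*y) + 2·∫ exp(-y)*cos(2*y) dy.
Apply parts again with u = cos(2*y), dv = exp(-y) dy: ∫ exp(-y)*cos(2*y) dy = -exp(-y)*cos(2*y) − 2·I. Substituting back brings back I: I = -exp(-y)*sin(2*y) - 2*exp(-y)*cos(2*y) − 4·I.
Solving for I: (1 + 4)·I equals the remaining terms, so I = (1/5)·(-exp(-y)*sin(2*y) - 2*exp(-y)*cos(2*y)).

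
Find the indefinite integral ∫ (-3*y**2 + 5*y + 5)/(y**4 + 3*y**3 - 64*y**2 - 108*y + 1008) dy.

Factor the denominator: (y - 6)*(y - 4)*(y + 6)*(y + 7).
Partial-fraction decomposition: 177/(143*(y + 7)) - 133/(120*(y + 6)) + 23/(220*(y - 4)) - 73/(312*(y - 6)).
Integrate each term: A/(y−a) contributes A·log|y−a|.

-73*log(y - 6)/312 + 23*log(y - 4)/220 - 133*log(y + 6)/120 + 177*log(y + 7)/143 + C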